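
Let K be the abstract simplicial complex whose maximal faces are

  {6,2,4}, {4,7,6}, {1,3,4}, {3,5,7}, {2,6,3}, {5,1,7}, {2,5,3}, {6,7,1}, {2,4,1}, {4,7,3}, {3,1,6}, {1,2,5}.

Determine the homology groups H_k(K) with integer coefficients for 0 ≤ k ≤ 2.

K has 7 vertices, 18 edges, 12 triangles.
rank ∂_0 = 0, rank ∂_1 = 6 ⇒ b_0 = 7 − 0 − 6 = 1; all invariant factors of ∂_1 are 1 so no torsion. So H_0 ≅ Z.
rank ∂_1 = 6, rank ∂_2 = 12 ⇒ b_1 = 18 − 6 − 12 = 0; ∂_2 has invariant factor(s) [2] giving torsion. So H_1 ≅ Z/2.
rank ∂_2 = 12, rank ∂_3 = 0 ⇒ b_2 = 12 − 12 − 0 = 0. So H_2 ≅ 0.

H_0 = Z,  H_1 = Z/2,  H_2 = 0.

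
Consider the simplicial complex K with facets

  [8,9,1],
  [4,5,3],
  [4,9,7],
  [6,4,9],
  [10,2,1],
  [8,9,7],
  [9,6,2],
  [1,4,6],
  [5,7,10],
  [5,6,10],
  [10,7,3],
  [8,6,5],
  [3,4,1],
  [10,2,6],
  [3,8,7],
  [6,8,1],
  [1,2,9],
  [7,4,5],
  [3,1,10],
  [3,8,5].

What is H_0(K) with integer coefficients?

H_0 ≅ Z.

We work with the vertex ordering 1 < 2 < 3 < 4 < 5 < 6 < 7 < 8 < 9 < 10. The simplices of K, each written with vertices in increasing order, are:

  0-simplices (10): [1], [2], [3], [4], [5], [6], [7], [8], [9], [10]
  1-simplices (30): (30 of them)
  2-simplices (20): (20 of them)

so the chain groups are C_0 ≅ Z^10, C_1 ≅ Z^30, C_2 ≅ Z^20.

∂_1: C_1 → C_0 sends each edge [p,q] (with p < q) to q − p.
The 10×30 boundary matrix has rank 9 and Smith normal form diag(1,1,1,1,1,1,1,1,1).

Boundary ∂_2: C_2 → C_1 acts by ∂[p,q,r] = [q,r] − [p,r] + [p,q]. For instance
  ∂[1,3,4] = [3,4] − [1,4] + [1,3],
  ∂[4,6,9] = [6,9] − [4,9] + [4,6].
This gives a 30×20 integer matrix of rank 20; reducing to Smith normal form yields diagonal entries (1,1,1,1,1,1,1,1,1,1,1,1,1,1,1,1,1,1,1,2).

From H_k ≅ ker(∂_k) / im(∂_{k+1}) we obtain:

  H_0: rank C_0 − rank ∂_1 = 10 − 9 = 1, and the invariant factors of ∂_1 are all 1, so H_0 ≅ Z.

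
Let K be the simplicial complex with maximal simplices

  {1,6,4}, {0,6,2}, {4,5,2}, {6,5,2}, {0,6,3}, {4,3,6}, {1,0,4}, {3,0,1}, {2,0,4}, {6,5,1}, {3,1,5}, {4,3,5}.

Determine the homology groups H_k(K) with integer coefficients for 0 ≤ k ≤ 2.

Fix the vertex order 0 < 1 < 2 < 3 < 4 < 5 < 6 and write every simplex with vertices in increasing order. Then dim K = 2 and the simplices of K are:

  0-simplices (7): [0], [1], [2], [3], [4], [5], [6]
  1-simplices (18): [0,1], [0,2], [0,3], [0,4], [0,6], [1,3], [1,4], [1,5], [1,6], [2,4], [2,5], [2,6], [3,4], [3,5], [3,6], [4,5], [4,6], [5,6]
  2-simplices (12): [0,1,3], [0,1,4], [0,2,4], [0,2,6], [0,3,6], [1,3,5], [1,4,6], [1,5,6], [2,4,5], [2,5,6], [3,4,5], [3,4,6]

Hence C_0 ≅ Z^7, C_1 ≅ Z^18, C_2 ≅ Z^12.

∂_1: C_1 → C_0 maps an edge to its endpoints' difference, ∂[p,q] = q − p. For instance
  ∂[1,3] = [3] − [1].
The 7×18 boundary matrix has rank 6 and Smith normal form diag(1,1,1,1,1,1).

The boundary map ∂_2: C_2 → C_1 sends each 2-simplex [p,q,r] to [q,r] − [p,r] + [p,q]. For instance
  ∂[1,4,6] = [4,6] − [1,6] + [1,4],
  ∂[0,2,4] = [2,4] − [0,4] + [0,2].
This gives a 18×12 integer matrix of rank 12; reducing to Smith normal form yields diagonal entries (1,1,1,1,1,1,1,1,1,1,1,2).

Computing H_k = (kernel of ∂_k) / (image of ∂_{k+1}):

  H_0: rank C_0 − rank ∂_1 = 7 − 6 = 1, and the invariant factors of ∂_1 are all 1, so H_0 = Z.
  H_1: rank ker ∂_1 − rank ∂_2 = (18 − 6) − 12 = 0, and ∂_2 has invariant factor 2 > 1, so H_1 = Z/2Z.
  H_2: rank ker ∂_2 − rank ∂_3 = (12 − 12) − 0 = 0, and there is no ∂_3, so H_2 = 0.

(K is a triangulation of the real projective plane RP^2.)

H_0 = Z,  H_1 = Z/2Z,  H_2 = 0.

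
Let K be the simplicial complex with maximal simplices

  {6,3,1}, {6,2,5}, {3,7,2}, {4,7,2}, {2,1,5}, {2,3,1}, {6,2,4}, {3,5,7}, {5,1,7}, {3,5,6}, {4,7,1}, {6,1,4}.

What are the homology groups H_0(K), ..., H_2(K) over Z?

H_0 = Z,  H_1 = Z/2,  H_2 = 0.

Fix the vertex order 1 < 2 < 3 < 4 < 5 < 6 < 7 and write every simplex with vertices in increasing order. Then dim K = 2 and the simplices of K are:

  0-simplices (7): [1], [2], [3], [4], [5], [6], [7]
  1-simplices (18): [1,2], [1,3], [1,4], [1,5], [1,6], [1,7], [2,3], [2,4], [2,5], [2,6], [2,7], [3,5], [3,6], [3,7], [4,6], [4,7], [5,6], [5,7]
  2-simplices (12): [1,2,3], [1,2,5], [1,3,6], [1,4,6], [1,4,7], [1,5,7], [2,3,7], [2,4,6], [2,4,7], [2,5,6], [3,5,6], [3,5,7]

so the chain groups are C_0 ≅ Z^7, C_1 ≅ Z^18, C_2 ≅ Z^12.

∂_1: C_1 → C_0 sends each edge [p,q] (with p < q) to q − p.
This gives a 7×18 integer matrix of rank 6; reducing to Smith normal form yields diagonal entries (1,1,1,1,1,1).

∂_2: C_2 → C_1 sends each 2-simplex [p,q,r] to [q,r] − [p,r] + [p,q]. For instance
  ∂[1,2,3] = [2,3] − [1,3] + [1,2],
  ∂[1,5,7] = [5,7] − [1,7] + [1,5].
The resulting 18×12 matrix has rank 12, and its Smith normal form has invariant factors (1,1,1,1,1,1,1,1,1,1,1,2).

Computing H_k = (kernel of ∂_k) / (image of ∂_{k+1}):

  H_0: rank C_0 − rank ∂_1 = 7 − 6 = 1, and the invariant factors of ∂_1 are all 1, so H_0 = Z.
  H_1: rank ker ∂_1 − rank ∂_2 = (18 − 6) − 12 = 0, and ∂_2 has invariant factor 2 > 1, so H_1 = Z/2.
  H_2: rank ker ∂_2 − rank ∂_3 = (12 − 12) − 0 = 0, and there is no ∂_3, so H_2 = 0.

As a check, the Euler characteristic is 7 − 18 + 12 = 1, which agrees with 1 − 0 + 0 = 1.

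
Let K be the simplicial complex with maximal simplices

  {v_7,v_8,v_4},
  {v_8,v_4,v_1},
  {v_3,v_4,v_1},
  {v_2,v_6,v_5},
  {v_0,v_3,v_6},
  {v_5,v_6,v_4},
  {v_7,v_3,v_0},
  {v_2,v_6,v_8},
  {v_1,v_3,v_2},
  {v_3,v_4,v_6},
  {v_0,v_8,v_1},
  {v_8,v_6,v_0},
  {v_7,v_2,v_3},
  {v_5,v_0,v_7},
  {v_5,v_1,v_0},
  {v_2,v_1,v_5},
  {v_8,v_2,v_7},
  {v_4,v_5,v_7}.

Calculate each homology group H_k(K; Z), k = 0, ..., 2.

We work with the vertex ordering v_0 < v_1 < v_2 < v_3 < v_4 < v_5 < v_6 < v_7 < v_8. The simplices of K, each written with vertices in increasing order, are:

  0-simplices (9): [v_0], [v_1], [v_2], [v_3], [v_4], [v_5], [v_6], [v_7], [v_8]
  1-simplices (27): (27 of them)
  2-simplices (18): (18 of them)

so the chain groups are C_0 ≅ Z^9, C_1 ≅ Z^27, C_2 ≅ Z^18.

The boundary map ∂_1: C_1 → C_0 is given by ∂[p,q] = [q] − [p].
The resulting 9×27 matrix has rank 8, and its Smith normal form has invariant factors (1,1,1,1,1,1,1,1).

The boundary map ∂_2: C_2 → C_1 maps a triangle to the signed sum of its edges. For instance
  ∂[v_1,v_2,v_5] = [v_2,v_5] − [v_1,v_5] + [v_1,v_2],
  ∂[v_0,v_1,v_5] = [v_1,v_5] − [v_0,v_5] + [v_0,v_1].
This gives a 27×18 integer matrix of rank 17; reducing to Smith normal form yields diagonal entries (1,1,1,1,1,1,1,1,1,1,1,1,1,1,1,1,1).

Reading off H_k = ker ∂_k / im ∂_{k+1}:

  H_0: rank C_0 − rank ∂_1 = 9 − 8 = 1, and the invariant factors of ∂_1 are all 1, so H_0 = Z.
  H_1: rank ker ∂_1 − rank ∂_2 = (27 − 8) − 17 = 2, and the invariant factors of ∂_2 are all 1, so H_1 = Z^2.
  H_2: rank ker ∂_2 − rank ∂_3 = (18 − 17) − 0 = 1, and there is no ∂_3, so H_2 = Z.

As a check, the Euler characteristic is 9 − 27 + 18 = 0, which agrees with 1 − 2 + 1 = 0.

H_0 = Z,  H_1 = Z^2,  H_2 = Z.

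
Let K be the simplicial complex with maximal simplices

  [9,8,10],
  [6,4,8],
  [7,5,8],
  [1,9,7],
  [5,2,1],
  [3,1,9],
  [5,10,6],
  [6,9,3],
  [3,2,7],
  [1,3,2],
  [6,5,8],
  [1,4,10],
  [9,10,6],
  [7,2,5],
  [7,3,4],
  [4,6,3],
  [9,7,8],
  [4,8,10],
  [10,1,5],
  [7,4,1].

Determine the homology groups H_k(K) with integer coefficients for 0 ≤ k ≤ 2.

Fix the vertex order 1 < 2 < 3 < 4 < 5 < 6 < 7 < 8 < 9 < 10 and write every simplex with vertices in increasing order. Then dim K = 2 and the simplices of K are:

  0-simplices (10): [1], [2], [3], [4], [5], [6], [7], [8], [9], [10]
  1-simplices (30): (30 of them)
  2-simplices (20): (20 of them)

Hence C_0 ≅ Z^10, C_1 ≅ Z^30, C_2 ≅ Z^20.

The boundary map ∂_1: C_1 → C_0 sends each edge [p,q] (with p < q) to q − p.
The resulting 10×30 matrix has rank 9, and its Smith normal form has invariant factors (1,1,1,1,1,1,1,1,1).

∂_2: C_2 → C_1 acts by ∂[p,q,r] = [q,r] − [p,r] + [p,q]. For instance
  ∂[4,6,8] = [6,8] − [4,8] + [4,6],
  ∂[3,4,7] = [4,7] − [3,7] + [3,4].
The 30×20 boundary matrix has rank 20 and Smith normal form diag(1,1,1,1,1,1,1,1,1,1,1,1,1,1,1,1,1,1,1,2).

Reading off H_k = ker ∂_k / im ∂_{k+1}:

  H_0: rank C_0 − rank ∂_1 = 10 − 9 = 1, and the invariant factors of ∂_1 are all 1, so H_0 ≅ Z.
  H_1: rank ker ∂_1 − rank ∂_2 = (30 − 9) − 20 = 1, and ∂_2 has invariant factor 2 > 1, so H_1 ≅ Z × Z/2.
  H_2: rank ker ∂_2 − rank ∂_3 = (20 − 20) − 0 = 0, and there is no ∂_3, so H_2 ≅ 0.

H_0 ≅ Z,  H_1 ≅ Z × Z/2,  H_2 = 0.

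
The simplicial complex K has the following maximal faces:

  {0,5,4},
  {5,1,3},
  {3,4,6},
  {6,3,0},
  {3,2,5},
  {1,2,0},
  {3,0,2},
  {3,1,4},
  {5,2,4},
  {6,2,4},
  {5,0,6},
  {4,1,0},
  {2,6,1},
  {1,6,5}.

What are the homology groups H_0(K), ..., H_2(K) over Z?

Fix the vertex order 0 < 1 < 2 < 3 < 4 < 5 < 6 and write every simplex with vertices in increasing order. Then dim K = 2 and the simplices of K are:

  0-simplices (7): [0], [1], [2], [3], [4], [5], [6]
  1-simplices (21): [0,1], [0,2], [0,3], [0,4], [0,5], [0,6], [1,2], [1,3], [1,4], [1,5], [1,6], [2,3], [2,4], [2,5], [2,6], [3,4], [3,5], [3,6], [4,5], [4,6], [5,6]
  2-simplices (14): [0,1,2], [0,1,4], [0,2,3], [0,3,6], [0,4,5], [0,5,6], [1,2,6], [1,3,4], [1,3,5], [1,5,6], [2,3,5], [2,4,5], [2,4,6], [3,4,6]

giving chain groups C_0 ≅ Z^7, C_1 ≅ Z^21, C_2 ≅ Z^14.

Boundary ∂_1: C_1 → C_0 is given by ∂[p,q] = [q] − [p]. For instance
  ∂[0,6] = [6] − [0].
As a 7×21 matrix over Z this has rank 6, with invariant factors (1,1,1,1,1,1).

∂_2: C_2 → C_1 sends each 2-simplex [p,q,r] to [q,r] − [p,r] + [p,q]. For instance
  ∂[1,2,6] = [2,6] − [1,6] + [1,2],
  ∂[0,3,6] = [3,6] − [0,6] + [0,3].
This gives a 21×14 integer matrix of rank 13; reducing to Smith normal form yields diagonal entries (1,1,1,1,1,1,1,1,1,1,1,1,1).

From H_k ≅ ker(∂_k) / im(∂_{k+1}) we obtain:

  H_0: rank C_0 − rank ∂_1 = 7 − 6 = 1, and the invariant factors of ∂_1 are all 1, so H_0 ≅ Z.
  H_1: rank ker ∂_1 − rank ∂_2 = (21 − 6) − 13 = 2, and the invariant factors of ∂_2 are all 1, so H_1 ≅ Z^2.
  H_2: rank ker ∂_2 − rank ∂_3 = (14 − 13) − 0 = 1, and there is no ∂_3, so H_2 ≅ Z.

(K is a triangulation of the torus T^2.)

H_0 = Z,  H_1 = Z^2,  H_2 = Z.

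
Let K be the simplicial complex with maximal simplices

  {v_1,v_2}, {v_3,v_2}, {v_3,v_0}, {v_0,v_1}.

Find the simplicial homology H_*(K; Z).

H_0 = Z,  H_1 = Z.

Order the vertices as v_0 < v_1 < v_2 < v_3. Listing each simplex with vertices in this order, K has dimension 1 with simplices:

  0-simplices (4): [v_0], [v_1], [v_2], [v_3]
  1-simplices (4): [v_0,v_1], [v_0,v_3], [v_1,v_2], [v_2,v_3]

giving chain groups C_0 ≅ Z^4, C_1 ≅ Z^4.

∂_1: C_1 → C_0 is given by ∂[p,q] = [q] − [p]. For instance
  ∂[v_0,v_1] = [v_1] − [v_0].
The 4×4 boundary matrix has rank 3 and Smith normal form diag(1,1,1).

Computing H_k = (kernel of ∂_k) / (image of ∂_{k+1}):

  H_0: rank C_0 − rank ∂_1 = 4 − 3 = 1, and the invariant factors of ∂_1 are all 1, so H_0 = Z.
  H_1: rank ker ∂_1 − rank ∂_2 = (4 − 3) − 0 = 1, and there is no ∂_2, so H_1 = Z.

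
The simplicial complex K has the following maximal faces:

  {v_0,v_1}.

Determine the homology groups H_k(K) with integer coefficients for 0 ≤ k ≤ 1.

Order the vertices as v_0 < v_1. Listing each simplex with vertices in this order, K has dimension 1 with simplices:

  0-simplices (2): [v_0], [v_1]
  1-simplices (1): [v_0,v_1]

giving chain groups C_0 ≅ Z^2, C_1 ≅ Z^1.

Boundary ∂_1: C_1 → C_0 maps an edge to its endpoints' difference, ∂[p,q] = q − p. For instance
  ∂[v_0,v_1] = [v_1] − [v_0].
As a 2×1 matrix over Z this has rank 1, with invariant factors (1).

From H_k ≅ ker(∂_k) / im(∂_{k+1}) we obtain:

  H_0: rank C_0 − rank ∂_1 = 2 − 1 = 1, and the invariant factors of ∂_1 are all 1, so H_0 = Z.
  H_1: rank ker ∂_1 − rank ∂_2 = (1 − 1) − 0 = 0, and there is no ∂_2, so H_1 = 0.

H_0 ≅ Z,  H_1 = 0.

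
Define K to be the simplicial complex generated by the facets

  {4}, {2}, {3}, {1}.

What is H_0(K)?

K has 4 vertices.
rank ∂_0 = 0, rank ∂_1 = 0 ⇒ b_0 = 4 − 0 − 0 = 4. So H_0 ≅ Z^4.

H_0 ≅ Z^4.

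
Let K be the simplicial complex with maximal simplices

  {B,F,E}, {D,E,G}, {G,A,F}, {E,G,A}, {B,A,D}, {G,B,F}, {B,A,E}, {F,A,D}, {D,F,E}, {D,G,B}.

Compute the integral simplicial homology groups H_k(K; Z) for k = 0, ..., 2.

K has 6 vertices, 15 edges, 10 triangles.
rank ∂_0 = 0, rank ∂_1 = 5 ⇒ b_0 = 6 − 0 − 5 = 1; all invariant factors of ∂_1 are 1 so no torsion. So H_0 ≅ Z.
rank ∂_1 = 5, rank ∂_2 = 10 ⇒ b_1 = 15 − 5 − 10 = 0; ∂_2 has invariant factor(s) [2] giving torsion. So H_1 ≅ Z/2.
rank ∂_2 = 10, rank ∂_3 = 0 ⇒ b_2 = 10 − 10 − 0 = 0. So H_2 ≅ 0.

H_0 ≅ Z,  H_1 ≅ Z/2,  H_2 = 0.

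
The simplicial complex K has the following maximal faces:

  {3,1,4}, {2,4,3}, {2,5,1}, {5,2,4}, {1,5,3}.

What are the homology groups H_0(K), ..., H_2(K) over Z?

Fix the vertex order 1 < 2 < 3 < 4 < 5 and write every simplex with vertices in increasing order. Then dim K = 2 and the simplices of K are:

  0-simplices (5): [1], [2], [3], [4], [5]
  1-simplices (10): [1,2], [1,3], [1,4], [1,5], [2,3], [2,4], [2,5], [3,4], [3,5], [4,5]
  2-simplices (5): [1,2,5], [1,3,4], [1,3,5], [2,3,4], [2,4,5]

Hence C_0 ≅ Z^5, C_1 ≅ Z^10, C_2 ≅ Z^5.

Boundary ∂_1: C_1 → C_0 sends each edge [p,q] (with p < q) to q − p. For instance
  ∂[3,5] = [5] − [3].
As a 5×10 matrix over Z this has rank 4, with invariant factors (1,1,1,1).

∂_2: C_2 → C_1 sends each 2-simplex [p,q,r] to [q,r] − [p,r] + [p,q]. For instance
  ∂[1,3,5] = [3,5] − [1,5] + [1,3],
  ∂[1,3,4] = [3,4] − [1,4] + [1,3].
The 10×5 boundary matrix has rank 5 and Smith normal form diag(1,1,1,1,1).

Now H_k = ker ∂_k / im ∂_{k+1}, so:

  H_0: rank C_0 − rank ∂_1 = 5 − 4 = 1, and the invariant factors of ∂_1 are all 1, so H_0 ≅ Z.
  H_1: rank ker ∂_1 − rank ∂_2 = (10 − 4) − 5 = 1, and the invariant factors of ∂_2 are all 1, so H_1 ≅ Z.
  H_2: rank ker ∂_2 − rank ∂_3 = (5 − 5) − 0 = 0, and there is no ∂_3, so H_2 ≅ 0.

(K is a triangulation of the Möbius band.)

H_0 = Z,  H_1 = Z,  H_2 = 0.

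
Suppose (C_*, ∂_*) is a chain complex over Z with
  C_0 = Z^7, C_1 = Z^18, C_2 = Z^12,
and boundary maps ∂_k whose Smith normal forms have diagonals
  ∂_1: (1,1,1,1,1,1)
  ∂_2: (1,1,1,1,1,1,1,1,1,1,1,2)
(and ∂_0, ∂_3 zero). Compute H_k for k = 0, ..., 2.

H_0: b_0 = 7 − 0 − 6 = 1; torsion from ∂_1 factors > 1: none. So H_0 = Z.
H_1: b_1 = 18 − 6 − 12 = 0; torsion from ∂_2 factors > 1: [2]. So H_1 = Z/2.
H_2: b_2 = 12 − 12 − 0 = 0; torsion from ∂_3 factors > 1: none. So H_2 = 0.

H_0 = Z,  H_1 = Z/2,  H_2 = 0.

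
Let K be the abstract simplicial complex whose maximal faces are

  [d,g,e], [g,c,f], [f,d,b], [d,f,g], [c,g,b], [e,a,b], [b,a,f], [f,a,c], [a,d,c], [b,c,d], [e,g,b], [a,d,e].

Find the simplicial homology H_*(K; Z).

H_0 = Z,  H_1 = Z/2,  H_2 = 0.

Order the vertices as a < b < c < d < e < f < g. Listing each simplex with vertices in this order, K has dimension 2 with simplices:

  0-simplices (7): a, b, c, d, e, f, g
  1-simplices (18): ab, ac, ad, ae, af, bc, bd, be, bf, bg, cd, cf, cg, de, df, dg, eg, fg
  2-simplices (12): abe, abf, acd, acf, ade, bcd, bcg, bdf, beg, cfg, deg, dfg

so the chain groups are C_0 ≅ Z^7, C_1 ≅ Z^18, C_2 ≅ Z^12.

The boundary map ∂_1: C_1 → C_0 maps an edge to its endpoints' difference, ∂[p,q] = q − p. For instance
  ∂be = e − b.
The resulting 7×18 matrix has rank 6, and its Smith normal form has invariant factors (1,1,1,1,1,1).

∂_2: C_2 → C_1 acts by ∂[p,q,r] = [q,r] − [p,r] + [p,q]. For instance
  ∂bcd = cd − bd + bc,
  ∂beg = eg − bg + be.
As a 18×12 matrix over Z this has rank 12, with invariant factors (1,1,1,1,1,1,1,1,1,1,1,2).

Now H_k = ker ∂_k / im ∂_{k+1}, so:

  H_0: rank C_0 − rank ∂_1 = 7 − 6 = 1, and the invariant factors of ∂_1 are all 1, so H_0 ≅ Z.
  H_1: rank ker ∂_1 − rank ∂_2 = (18 − 6) − 12 = 0, and ∂_2 has invariant factor 2 > 1, so H_1 ≅ Z/2.
  H_2: rank ker ∂_2 − rank ∂_3 = (12 − 12) − 0 = 0, and there is no ∂_3, so H_2 ≅ 0.

As a check, the Euler characteristic is 7 − 18 + 12 = 1, which agrees with 1 − 0 + 0 = 1.
(K is a triangulation of the real projective plane RP^2.)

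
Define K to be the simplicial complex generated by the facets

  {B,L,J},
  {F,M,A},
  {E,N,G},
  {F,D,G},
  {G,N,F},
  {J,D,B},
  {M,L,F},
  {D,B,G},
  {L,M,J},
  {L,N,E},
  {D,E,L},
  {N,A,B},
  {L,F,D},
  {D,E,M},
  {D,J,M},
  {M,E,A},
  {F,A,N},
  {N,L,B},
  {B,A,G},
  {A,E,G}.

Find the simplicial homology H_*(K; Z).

H_0 = Z,  H_1 = Z ⊕ Z/2Z,  H_2 = 0.

K has 10 vertices, 30 edges, 20 triangles.
rank ∂_0 = 0, rank ∂_1 = 9 ⇒ b_0 = 10 − 0 − 9 = 1; all invariant factors of ∂_1 are 1 so no torsion. So H_0 ≅ Z.
rank ∂_1 = 9, rank ∂_2 = 20 ⇒ b_1 = 30 − 9 − 20 = 1; ∂_2 has invariant factor(s) [2] giving torsion. So H_1 ≅ Z ⊕ Z/2Z.
rank ∂_2 = 20, rank ∂_3 = 0 ⇒ b_2 = 20 − 20 − 0 = 0. So H_2 ≅ 0.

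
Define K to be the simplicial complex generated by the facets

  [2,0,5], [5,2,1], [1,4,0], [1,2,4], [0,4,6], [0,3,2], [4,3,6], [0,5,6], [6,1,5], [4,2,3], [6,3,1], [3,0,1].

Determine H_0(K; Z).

H_0 ≅ Z.

Fix the vertex order 0 < 1 < 2 < 3 < 4 < 5 < 6 and write every simplex with vertices in increasing order. Then dim K = 2 and the simplices of K are:

  0-simplices (7): [0], [1], [2], [3], [4], [5], [6]
  1-simplices (18): [0,1], [0,2], [0,3], [0,4], [0,5], [0,6], [1,2], [1,3], [1,4], [1,5], [1,6], [2,3], [2,4], [2,5], [3,4], [3,6], [4,6], [5,6]
  2-simplices (12): [0,1,3], [0,1,4], [0,2,3], [0,2,5], [0,4,6], [0,5,6], [1,2,4], [1,2,5], [1,3,6], [1,5,6], [2,3,4], [3,4,6]

giving chain groups C_0 ≅ Z^7, C_1 ≅ Z^18, C_2 ≅ Z^12.

Boundary ∂_1: C_1 → C_0 is given by ∂[p,q] = [q] − [p]. For instance
  ∂[1,6] = [6] − [1].
This gives a 7×18 integer matrix of rank 6; reducing to Smith normal form yields diagonal entries (1,1,1,1,1,1).

∂_2: C_2 → C_1 maps a triangle to the signed sum of its edges. For instance
  ∂[3,4,6] = [4,6] − [3,6] + [3,4],
  ∂[1,2,5] = [2,5] − [1,5] + [1,2].
The resulting 18×12 matrix has rank 12, and its Smith normal form has invariant factors (1,1,1,1,1,1,1,1,1,1,1,2).

Now H_k = ker ∂_k / im ∂_{k+1}, so:

  H_0: rank C_0 − rank ∂_1 = 7 − 6 = 1, and the invariant factors of ∂_1 are all 1, so H_0 = Z.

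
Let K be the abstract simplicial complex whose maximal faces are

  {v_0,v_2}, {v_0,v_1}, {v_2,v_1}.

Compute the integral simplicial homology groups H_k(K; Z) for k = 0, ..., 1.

H_0 = Z,  H_1 = Z.

We work with the vertex ordering v_0 < v_1 < v_2. The simplices of K, each written with vertices in increasing order, are:

  0-simplices (3): [v_0], [v_1], [v_2]
  1-simplices (3): [v_0,v_1], [v_0,v_2], [v_1,v_2]

so the chain groups are C_0 ≅ Z^3, C_1 ≅ Z^3.

Boundary ∂_1: C_1 → C_0 is given by ∂[p,q] = [q] − [p]. For instance
  ∂[v_1,v_2] = [v_2] − [v_1].
As a 3×3 matrix over Z this has rank 2, with invariant factors (1,1).

Computing H_k = (kernel of ∂_k) / (image of ∂_{k+1}):

  H_0: rank C_0 − rank ∂_1 = 3 − 2 = 1, and the invariant factors of ∂_1 are all 1, so H_0 = Z.
  H_1: rank ker ∂_1 − rank ∂_2 = (3 − 2) − 0 = 1, and there is no ∂_2, so H_1 = Z.

As a check, the Euler characteristic is 3 − 3 = 0, which agrees with 1 − 1 = 0.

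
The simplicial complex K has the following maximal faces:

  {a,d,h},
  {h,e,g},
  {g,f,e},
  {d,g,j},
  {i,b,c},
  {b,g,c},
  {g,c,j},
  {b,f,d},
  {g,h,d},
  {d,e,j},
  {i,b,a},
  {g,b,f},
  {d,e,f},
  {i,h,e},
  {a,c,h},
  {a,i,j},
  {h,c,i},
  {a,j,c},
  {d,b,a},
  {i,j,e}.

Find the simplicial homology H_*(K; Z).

H_0 ≅ Z,  H_1 ≅ Z ⊕ Z/2Z,  H_2 = 0.

Take the total order a < b < c < d < e < f < g < h < i < j on the vertex set. Then K (dimension 2) consists of the simplices:

  0-simplices (10): a, b, c, d, e, f, g, h, i, j
  1-simplices (30): ab, ac, ad, ah, ai, aj, bc, bd, bf, bg, bi, cg, ch, ci, cj, de, df, dg, dh, dj, ef, eg, eh, ei, ej, fg, gh, gj, hi, ij
  2-simplices (20): abd, abi, ach, acj, adh, aij, bcg, bci, bdf, bfg, cgj, chi, def, dej, dgh, dgj, efg, egh, ehi, eij

giving chain groups C_0 ≅ Z^10, C_1 ≅ Z^30, C_2 ≅ Z^20.

The boundary map ∂_1: C_1 → C_0 sends each edge [p,q] (with p < q) to q − p. For instance
  ∂ad = d − a.
This gives a 10×30 integer matrix of rank 9; reducing to Smith normal form yields diagonal entries (1,1,1,1,1,1,1,1,1).

The boundary map ∂_2: C_2 → C_1 maps a triangle to the signed sum of its edges. For instance
  ∂abi = bi − ai + ab,
  ∂eij = ij − ej + ei.
This gives a 30×20 integer matrix of rank 20; reducing to Smith normal form yields diagonal entries (1,1,1,1,1,1,1,1,1,1,1,1,1,1,1,1,1,1,1,2).

Computing H_k = (kernel of ∂_k) / (image of ∂_{k+1}):

  H_0: rank C_0 − rank ∂_1 = 10 − 9 = 1, and the invariant factors of ∂_1 are all 1, so H_0 ≅ Z.
  H_1: rank ker ∂_1 − rank ∂_2 = (30 − 9) − 20 = 1, and ∂_2 has invariant factor 2 > 1, so H_1 ≅ Z ⊕ Z/2Z.
  H_2: rank ker ∂_2 − rank ∂_3 = (20 − 20) − 0 = 0, and there is no ∂_3, so H_2 ≅ 0.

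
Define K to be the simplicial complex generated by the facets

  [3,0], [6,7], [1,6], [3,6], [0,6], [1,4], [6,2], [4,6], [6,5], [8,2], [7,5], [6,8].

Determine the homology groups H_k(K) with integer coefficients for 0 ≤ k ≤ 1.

Take the total order 0 < 1 < 2 < 3 < 4 < 5 < 6 < 7 < 8 on the vertex set. Then K (dimension 1) consists of the simplices:

  0-simplices (9): [0], [1], [2], [3], [4], [5], [6], [7], [8]
  1-simplices (12): [0,3], [0,6], [1,4], [1,6], [2,6], [2,8], [3,6], [4,6], [5,6], [5,7], [6,7], [6,8]

giving chain groups C_0 ≅ Z^9, C_1 ≅ Z^12.

∂_1: C_1 → C_0 sends each edge [p,q] (with p < q) to q − p.
This gives a 9×12 integer matrix of rank 8; reducing to Smith normal form yields diagonal entries (1,1,1,1,1,1,1,1).

Reading off H_k = ker ∂_k / im ∂_{k+1}:

  H_0: rank C_0 − rank ∂_1 = 9 − 8 = 1, and the invariant factors of ∂_1 are all 1, so H_0 ≅ Z.
  H_1: rank ker ∂_1 − rank ∂_2 = (12 − 8) − 0 = 4, and there is no ∂_2, so H_1 ≅ Z^4.

As a check, the Euler characteristic is 9 − 12 = -3, which agrees with 1 − 4 = -3.

H_0 ≅ Z,  H_1 ≅ Z^4.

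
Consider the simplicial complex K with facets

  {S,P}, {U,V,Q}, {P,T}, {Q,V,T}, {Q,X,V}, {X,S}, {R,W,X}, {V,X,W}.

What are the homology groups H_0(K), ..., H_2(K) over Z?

We work with the vertex ordering P < Q < R < S < T < U < V < W < X. The simplices of K, each written with vertices in increasing order, are:

  0-simplices (9): P, Q, R, S, T, U, V, W, X
  1-simplices (14): PS, PT, QT, QU, QV, QX, RW, RX, SX, TV, UV, VW, VX, WX
  2-simplices (5): QTV, QUV, QVX, RWX, VWX

so the chain groups are C_0 ≅ Z^9, C_1 ≅ Z^14, C_2 ≅ Z^5.

∂_1: C_1 → C_0 sends each edge [p,q] (with p < q) to q − p. For instance
  ∂RW = W − R.
As a 9×14 matrix over Z this has rank 8, with invariant factors (1,1,1,1,1,1,1,1).

∂_2: C_2 → C_1 acts by ∂[p,q,r] = [q,r] − [p,r] + [p,q]. For instance
  ∂QVX = VX − QX + QV,
  ∂QUV = UV − QV + QU.
The resulting 14×5 matrix has rank 5, and its Smith normal form has invariant factors (1,1,1,1,1).

Reading off H_k = ker ∂_k / im ∂_{k+1}:

  H_0: rank C_0 − rank ∂_1 = 9 − 8 = 1, and the invariant factors of ∂_1 are all 1, so H_0 = Z.
  H_1: rank ker ∂_1 − rank ∂_2 = (14 − 8) − 5 = 1, and the invariant factors of ∂_2 are all 1, so H_1 = Z.
  H_2: rank ker ∂_2 − rank ∂_3 = (5 − 5) − 0 = 0, and there is no ∂_3, so H_2 = 0.

As a check, the Euler characteristic is 9 − 14 + 5 = 0, which agrees with 1 − 1 + 0 = 0.

H_0 ≅ Z,  H_1 ≅ Z,  H_2 = 0.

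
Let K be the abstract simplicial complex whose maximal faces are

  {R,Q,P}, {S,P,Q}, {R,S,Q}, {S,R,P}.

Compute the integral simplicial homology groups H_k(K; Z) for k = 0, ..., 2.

H_0 = Z,  H_1 = 0,  H_2 = Z.

Order the vertices as P < Q < R < S. Listing each simplex with vertices in this order, K has dimension 2 with simplices:

  0-simplices (4): P, Q, R, S
  1-simplices (6): PQ, PR, PS, QR, QS, RS
  2-simplices (4): PQR, PQS, PRS, QRS

giving chain groups C_0 ≅ Z^4, C_1 ≅ Z^6, C_2 ≅ Z^4.

Boundary ∂_1: C_1 → C_0 sends each edge [p,q] (with p < q) to q − p.
The resulting 4×6 matrix has rank 3, and its Smith normal form has invariant factors (1,1,1).

The boundary map ∂_2: C_2 → C_1 acts by ∂[p,q,r] = [q,r] − [p,r] + [p,q]. For instance
  ∂PRS = RS − PS + PR,
  ∂QRS = RS − QS + QR.
This gives a 6×4 integer matrix of rank 3; reducing to Smith normal form yields diagonal entries (1,1,1).

Computing H_k = (kernel of ∂_k) / (image of ∂_{k+1}):

  H_0: rank C_0 − rank ∂_1 = 4 − 3 = 1, and the invariant factors of ∂_1 are all 1, so H_0 ≅ Z.
  H_1: rank ker ∂_1 − rank ∂_2 = (6 − 3) − 3 = 0, and the invariant factors of ∂_2 are all 1, so H_1 ≅ 0.
  H_2: rank ker ∂_2 − rank ∂_3 = (4 − 3) − 0 = 1, and there is no ∂_3, so H_2 ≅ Z.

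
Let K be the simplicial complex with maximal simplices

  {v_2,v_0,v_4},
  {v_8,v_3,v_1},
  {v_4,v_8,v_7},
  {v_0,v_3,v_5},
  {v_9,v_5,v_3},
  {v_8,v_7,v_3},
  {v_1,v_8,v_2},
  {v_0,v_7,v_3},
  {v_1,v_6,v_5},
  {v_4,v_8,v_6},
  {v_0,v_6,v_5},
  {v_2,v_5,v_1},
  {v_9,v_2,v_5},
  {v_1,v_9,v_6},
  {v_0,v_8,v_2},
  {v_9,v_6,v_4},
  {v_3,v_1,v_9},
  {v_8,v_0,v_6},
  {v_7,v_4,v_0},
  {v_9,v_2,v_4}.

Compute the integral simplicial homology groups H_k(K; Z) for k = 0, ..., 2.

H_0 ≅ Z,  H_1 ≅ Z ⊕ Z_2,  H_2 = 0.

Order the vertices as v_0 < v_1 < v_2 < v_3 < v_4 < v_5 < v_6 < v_7 < v_8 < v_9. Listing each simplex with vertices in this order, K has dimension 2 with simplices:

  0-simplices (10): [v_0], [v_1], [v_2], [v_3], [v_4], [v_5], [v_6], [v_7], [v_8], [v_9]
  1-simplices (30): (30 of them)
  2-simplices (20): (20 of them)

Hence C_0 ≅ Z^10, C_1 ≅ Z^30, C_2 ≅ Z^20.

Boundary ∂_1: C_1 → C_0 maps an edge to its endpoints' difference, ∂[p,q] = q − p.
This gives a 10×30 integer matrix of rank 9; reducing to Smith normal form yields diagonal entries (1,1,1,1,1,1,1,1,1).

∂_2: C_2 → C_1 sends each 2-simplex [p,q,r] to [q,r] − [p,r] + [p,q]. For instance
  ∂[v_3,v_5,v_9] = [v_5,v_9] − [v_3,v_9] + [v_3,v_5],
  ∂[v_1,v_5,v_6] = [v_5,v_6] − [v_1,v_6] + [v_1,v_5].
The 30×20 boundary matrix has rank 20 and Smith normal form diag(1,1,1,1,1,1,1,1,1,1,1,1,1,1,1,1,1,1,1,2).

Reading off H_k = ker ∂_k / im ∂_{k+1}:

  H_0: rank C_0 − rank ∂_1 = 10 − 9 = 1, and the invariant factors of ∂_1 are all 1, so H_0 ≅ Z.
  H_1: rank ker ∂_1 − rank ∂_2 = (30 − 9) − 20 = 1, and ∂_2 has invariant factor 2 > 1, so H_1 ≅ Z ⊕ Z_2.
  H_2: rank ker ∂_2 − rank ∂_3 = (20 − 20) − 0 = 0, and there is no ∂_3, so H_2 ≅ 0.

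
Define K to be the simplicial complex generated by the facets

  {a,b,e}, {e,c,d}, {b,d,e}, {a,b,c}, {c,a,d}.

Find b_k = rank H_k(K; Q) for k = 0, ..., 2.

b_0 = 1, b_1 = 1, b_2 = 0.

We work with the vertex ordering a < b < c < d < e. The simplices of K, each written with vertices in increasing order, are:

  0-simplices (5): a, b, c, d, e
  1-simplices (10): ab, ac, ad, ae, bc, bd, be, cd, ce, de
  2-simplices (5): abc, abe, acd, bde, cde

Hence C_0 ≅ Z^5, C_1 ≅ Z^10, C_2 ≅ Z^5.

The boundary map ∂_1: C_1 → C_0 is given by ∂[p,q] = [q] − [p].
This gives a 5×10 integer matrix of rank 4; reducing to Smith normal form yields diagonal entries (1,1,1,1).

The boundary map ∂_2: C_2 → C_1 sends each 2-simplex [p,q,r] to [q,r] − [p,r] + [p,q]. For instance
  ∂acd = cd − ad + ac,
  ∂abe = be − ae + ab.
The resulting 10×5 matrix has rank 5, and its Smith normal form has invariant factors (1,1,1,1,1).

Now H_k = ker ∂_k / im ∂_{k+1}, so:

  H_0: rank C_0 − rank ∂_1 = 5 − 4 = 1, and the invariant factors of ∂_1 are all 1, so H_0 = Z.
  H_1: rank ker ∂_1 − rank ∂_2 = (10 − 4) − 5 = 1, and the invariant factors of ∂_2 are all 1, so H_1 = Z.
  H_2: rank ker ∂_2 − rank ∂_3 = (5 − 5) − 0 = 0, and there is no ∂_3, so H_2 = 0.

As a check, the Euler characteristic is 5 − 10 + 5 = 0, which agrees with 1 − 1 + 0 = 0.
(K is a triangulation of the Möbius band.)

Hence the Betti numbers are b_0 = 1, b_1 = 1, b_2 = 0.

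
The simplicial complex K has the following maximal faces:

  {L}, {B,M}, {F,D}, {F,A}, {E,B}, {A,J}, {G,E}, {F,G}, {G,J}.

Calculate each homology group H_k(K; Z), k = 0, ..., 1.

Fix the vertex order A < B < D < E < F < G < J < L < M and write every simplex with vertices in increasing order. Then dim K = 1 and the simplices of K are:

  0-simplices (9): A, B, D, E, F, G, J, L, M
  1-simplices (8): AF, AJ, BE, BM, DF, EG, FG, GJ

so the chain groups are C_0 ≅ Z^9, C_1 ≅ Z^8.

The boundary map ∂_1: C_1 → C_0 sends each edge [p,q] (with p < q) to q − p.
As a 9×8 matrix over Z this has rank 7, with invariant factors (1,1,1,1,1,1,1).

Reading off H_k = ker ∂_k / im ∂_{k+1}:

  H_0: rank C_0 − rank ∂_1 = 9 − 7 = 2, and the invariant factors of ∂_1 are all 1, so H_0 ≅ Z^2.
  H_1: rank ker ∂_1 − rank ∂_2 = (8 − 7) − 0 = 1, and there is no ∂_2, so H_1 ≅ Z.

As a check, the Euler characteristic is 9 − 8 = 1, which agrees with 2 − 1 = 1.

H_0 = Z^2,  H_1 = Z.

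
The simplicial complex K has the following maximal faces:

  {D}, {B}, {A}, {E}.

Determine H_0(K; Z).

H_0 ≅ Z^4.

Fix the vertex order A < B < D < E and write every simplex with vertices in increasing order. Then dim K = 0 and the simplices of K are:

  0-simplices (4): A, B, D, E

giving chain groups C_0 ≅ Z^4.

From H_k ≅ ker(∂_k) / im(∂_{k+1}) we obtain:

  H_0: rank C_0 − rank ∂_1 = 4 − 0 = 4, and there is no ∂_1, so H_0 ≅ Z^4.

(K is a triangulation of a set of 4 points.)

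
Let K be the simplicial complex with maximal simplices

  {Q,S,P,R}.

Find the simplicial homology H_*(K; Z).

H_0 ≅ Z,  H_1 = 0,  H_2 = 0,  H_3 = 0.

K has 4 vertices, 6 edges, 4 triangles, 1 3-simplex.
rank ∂_0 = 0, rank ∂_1 = 3 ⇒ b_0 = 4 − 0 − 3 = 1; all invariant factors of ∂_1 are 1 so no torsion. So H_0 ≅ Z.
rank ∂_1 = 3, rank ∂_2 = 3 ⇒ b_1 = 6 − 3 − 3 = 0; all invariant factors of ∂_2 are 1 so no torsion. So H_1 ≅ 0.
rank ∂_2 = 3, rank ∂_3 = 1 ⇒ b_2 = 4 − 3 − 1 = 0; all invariant factors of ∂_3 are 1 so no torsion. So H_2 ≅ 0.
rank ∂_3 = 1, rank ∂_4 = 0 ⇒ b_3 = 1 − 1 − 0 = 0. So H_3 ≅ 0.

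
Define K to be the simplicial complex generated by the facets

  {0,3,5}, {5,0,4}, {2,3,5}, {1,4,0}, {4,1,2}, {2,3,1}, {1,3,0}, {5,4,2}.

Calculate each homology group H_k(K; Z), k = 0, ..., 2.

We work with the vertex ordering 0 < 1 < 2 < 3 < 4 < 5. The simplices of K, each written with vertices in increasing order, are:

  0-simplices (6): [0], [1], [2], [3], [4], [5]
  1-simplices (12): [0,1], [0,3], [0,4], [0,5], [1,2], [1,3], [1,4], [2,3], [2,4], [2,5], [3,5], [4,5]
  2-simplices (8): [0,1,3], [0,1,4], [0,3,5], [0,4,5], [1,2,3], [1,2,4], [2,3,5], [2,4,5]

Hence C_0 ≅ Z^6, C_1 ≅ Z^12, C_2 ≅ Z^8.

The boundary map ∂_1: C_1 → C_0 maps an edge to its endpoints' difference, ∂[p,q] = q − p.
As a 6×12 matrix over Z this has rank 5, with invariant factors (1,1,1,1,1).

Boundary ∂_2: C_2 → C_1 acts by ∂[p,q,r] = [q,r] − [p,r] + [p,q]. For instance
  ∂[2,3,5] = [3,5] − [2,5] + [2,3],
  ∂[1,2,4] = [2,4] − [1,4] + [1,2].
The resulting 12×8 matrix has rank 7, and its Smith normal form has invariant factors (1,1,1,1,1,1,1).

From H_k ≅ ker(∂_k) / im(∂_{k+1}) we obtain:

  H_0: rank C_0 − rank ∂_1 = 6 − 5 = 1, and the invariant factors of ∂_1 are all 1, so H_0 = Z.
  H_1: rank ker ∂_1 − rank ∂_2 = (12 − 5) − 7 = 0, and the invariant factors of ∂_2 are all 1, so H_1 = 0.
  H_2: rank ker ∂_2 − rank ∂_3 = (8 − 7) − 0 = 1, and there is no ∂_3, so H_2 = Z.

(K is a triangulation of the 2-sphere S^2.)

H_0 = Z,  H_1 = 0,  H_2 = Z.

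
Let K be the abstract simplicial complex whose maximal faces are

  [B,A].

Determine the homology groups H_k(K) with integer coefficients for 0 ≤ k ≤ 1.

H_0 ≅ Z,  H_1 = 0.

Take the total order A < B on the vertex set. Then K (dimension 1) consists of the simplices:

  0-simplices (2): A, B
  1-simplices (1): AB

so the chain groups are C_0 ≅ Z^2, C_1 ≅ Z^1.

∂_1: C_1 → C_0 maps an edge to its endpoints' difference, ∂[p,q] = q − p. For instance
  ∂AB = B − A.
This gives a 2×1 integer matrix of rank 1; reducing to Smith normal form yields diagonal entries (1).

From H_k ≅ ker(∂_k) / im(∂_{k+1}) we obtain:

  H_0: rank C_0 − rank ∂_1 = 2 − 1 = 1, and the invariant factors of ∂_1 are all 1, so H_0 = Z.
  H_1: rank ker ∂_1 − rank ∂_2 = (1 − 1) − 0 = 0, and there is no ∂_2, so H_1 = 0.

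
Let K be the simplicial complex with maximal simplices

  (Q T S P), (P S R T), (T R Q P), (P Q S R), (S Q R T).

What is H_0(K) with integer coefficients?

H_0 ≅ Z.

K has 5 vertices, 10 edges, 10 triangles, 5 3-simplices.
rank ∂_0 = 0, rank ∂_1 = 4 ⇒ b_0 = 5 − 0 − 4 = 1; all invariant factors of ∂_1 are 1 so no torsion. So H_0 ≅ Z.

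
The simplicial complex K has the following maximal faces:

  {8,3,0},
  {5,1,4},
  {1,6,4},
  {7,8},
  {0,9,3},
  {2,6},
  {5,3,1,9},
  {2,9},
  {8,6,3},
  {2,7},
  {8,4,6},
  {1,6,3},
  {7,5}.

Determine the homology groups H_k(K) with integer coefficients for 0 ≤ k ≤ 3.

H_0 ≅ Z,  H_1 ≅ Z^3,  H_2 = 0,  H_3 = 0.

Fix the vertex order 0 < 1 < 2 < 3 < 4 < 5 < 6 < 7 < 8 < 9 and write every simplex with vertices in increasing order. Then dim K = 3 and the simplices of K are:

  0-simplices (10): [0], [1], [2], [3], [4], [5], [6], [7], [8], [9]
  1-simplices (22): [0,3], [0,8], [0,9], [1,3], [1,4], [1,5], [1,6], [1,9], [2,6], [2,7], [2,9], [3,5], [3,6], [3,8], [3,9], [4,5], [4,6], [4,8], [5,7], [5,9], [6,8], [7,8]
  2-simplices (11): [0,3,8], [0,3,9], [1,3,5], [1,3,6], [1,3,9], [1,4,5], [1,4,6], [1,5,9], [3,5,9], [3,6,8], [4,6,8]
  3-simplices (1): [1,3,5,9]

giving chain groups C_0 ≅ Z^10, C_1 ≅ Z^22, C_2 ≅ Z^11, C_3 ≅ Z^1.

∂_1: C_1 → C_0 is given by ∂[p,q] = [q] − [p].
The 10×22 boundary matrix has rank 9 and Smith normal form diag(1,1,1,1,1,1,1,1,1).

Boundary ∂_2: C_2 → C_1 maps a triangle to the signed sum of its edges. For instance
  ∂[0,3,8] = [3,8] − [0,8] + [0,3],
  ∂[1,4,5] = [4,5] − [1,5] + [1,4].
The resulting 22×11 matrix has rank 10, and its Smith normal form has invariant factors (1,1,1,1,1,1,1,1,1,1).

∂_3: C_3 → C_2 sends each 3-simplex σ to the alternating sum Σ_i (−1)^i (σ with its i-th vertex removed). For instance
  ∂[1,3,5,9] = [3,5,9] − [1,5,9] + [1,3,9] − [1,3,5].
The 11×1 boundary matrix has rank 1 and Smith normal form diag(1).

Computing H_k = (kernel of ∂_k) / (image of ∂_{k+1}):

  H_0: rank C_0 − rank ∂_1 = 10 − 9 = 1, and the invariant factors of ∂_1 are all 1, so H_0 = Z.
  H_1: rank ker ∂_1 − rank ∂_2 = (22 − 9) − 10 = 3, and the invariant factors of ∂_2 are all 1, so H_1 = Z^3.
  H_2: rank ker ∂_2 − rank ∂_3 = (11 − 10) − 1 = 0, and the invariant factors of ∂_3 are all 1, so H_2 = 0.
  H_3: rank ker ∂_3 − rank ∂_4 = (1 − 1) − 0 = 0, and there is no ∂_4, so H_3 = 0.

As a check, the Euler characteristic is 10 − 22 + 11 − 1 = -2, which agrees with 1 − 3 + 0 − 0 = -2.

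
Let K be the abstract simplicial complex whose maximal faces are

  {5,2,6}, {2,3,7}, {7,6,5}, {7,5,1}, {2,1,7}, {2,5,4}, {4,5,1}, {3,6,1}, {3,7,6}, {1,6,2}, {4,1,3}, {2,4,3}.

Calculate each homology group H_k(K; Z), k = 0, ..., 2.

Fix the vertex order 1 < 2 < 3 < 4 < 5 < 6 < 7 and write every simplex with vertices in increasing order. Then dim K = 2 and the simplices of K are:

  0-simplices (7): [1], [2], [3], [4], [5], [6], [7]
  1-simplices (18): [1,2], [1,3], [1,4], [1,5], [1,6], [1,7], [2,3], [2,4], [2,5], [2,6], [2,7], [3,4], [3,6], [3,7], [4,5], [5,6], [5,7], [6,7]
  2-simplices (12): [1,2,6], [1,2,7], [1,3,4], [1,3,6], [1,4,5], [1,5,7], [2,3,4], [2,3,7], [2,4,5], [2,5,6], [3,6,7], [5,6,7]

so the chain groups are C_0 ≅ Z^7, C_1 ≅ Z^18, C_2 ≅ Z^12.

∂_1: C_1 → C_0 is given by ∂[p,q] = [q] − [p]. For instance
  ∂[1,4] = [4] − [1].
This gives a 7×18 integer matrix of rank 6; reducing to Smith normal form yields diagonal entries (1,1,1,1,1,1).

∂_2: C_2 → C_1 maps a triangle to the signed sum of its edges. For instance
  ∂[2,5,6] = [5,6] − [2,6] + [2,5],
  ∂[1,2,6] = [2,6] − [1,6] + [1,2].
As a 18×12 matrix over Z this has rank 12, with invariant factors (1,1,1,1,1,1,1,1,1,1,1,2).

Now H_k = ker ∂_k / im ∂_{k+1}, so:

  H_0: rank C_0 − rank ∂_1 = 7 − 6 = 1, and the invariant factors of ∂_1 are all 1, so H_0 ≅ Z.
  H_1: rank ker ∂_1 − rank ∂_2 = (18 − 6) − 12 = 0, and ∂_2 has invariant factor 2 > 1, so H_1 ≅ Z/2Z.
  H_2: rank ker ∂_2 − rank ∂_3 = (12 − 12) − 0 = 0, and there is no ∂_3, so H_2 ≅ 0.

(K is a triangulation of the real projective plane RP^2.)

H_0 ≅ Z,  H_1 ≅ Z/2Z,  H_2 = 0.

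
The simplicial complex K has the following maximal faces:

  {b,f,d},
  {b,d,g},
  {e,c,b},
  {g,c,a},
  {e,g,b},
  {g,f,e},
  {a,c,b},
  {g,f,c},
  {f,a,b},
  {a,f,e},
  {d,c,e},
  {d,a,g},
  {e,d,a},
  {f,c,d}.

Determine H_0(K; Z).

H_0 = Z.

Take the total order a < b < c < d < e < f < g on the vertex set. Then K (dimension 2) consists of the simplices:

  0-simplices (7): a, b, c, d, e, f, g
  1-simplices (21): ab, ac, ad, ae, af, ag, bc, bd, be, bf, bg, cd, ce, cf, cg, de, df, dg, ef, eg, fg
  2-simplices (14): abc, abf, acg, ade, adg, aef, bce, bdf, bdg, beg, cde, cdf, cfg, efg

Hence C_0 ≅ Z^7, C_1 ≅ Z^21, C_2 ≅ Z^14.

The boundary map ∂_1: C_1 → C_0 is given by ∂[p,q] = [q] − [p]. For instance
  ∂cd = d − c.
The 7×21 boundary matrix has rank 6 and Smith normal form diag(1,1,1,1,1,1).

∂_2: C_2 → C_1 maps a triangle to the signed sum of its edges. For instance
  ∂bdf = df − bf + bd,
  ∂efg = fg − eg + ef.
As a 21×14 matrix over Z this has rank 13, with invariant factors (1,1,1,1,1,1,1,1,1,1,1,1,1).

Reading off H_k = ker ∂_k / im ∂_{k+1}:

  H_0: rank C_0 − rank ∂_1 = 7 − 6 = 1, and the invariant factors of ∂_1 are all 1, so H_0 ≅ Z.

(K is a triangulation of the torus T^2.)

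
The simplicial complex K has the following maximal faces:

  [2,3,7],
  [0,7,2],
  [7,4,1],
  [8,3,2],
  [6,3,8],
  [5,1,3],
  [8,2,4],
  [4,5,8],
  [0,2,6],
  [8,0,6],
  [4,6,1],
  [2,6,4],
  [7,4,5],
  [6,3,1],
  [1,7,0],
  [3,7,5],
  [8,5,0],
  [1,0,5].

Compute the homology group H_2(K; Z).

H_2 ≅ 0.

Take the total order 0 < 1 < 2 < 3 < 4 < 5 < 6 < 7 < 8 on the vertex set. Then K (dimension 2) consists of the simplices:

  0-simplices (9): [0], [1], [2], [3], [4], [5], [6], [7], [8]
  1-simplices (27): (27 of them)
  2-simplices (18): [0,1,5], [0,1,7], [0,2,6], [0,2,7], [0,5,8], [0,6,8], [1,3,5], [1,3,6], [1,4,6], [1,4,7], [2,3,7], [2,3,8], [2,4,6], [2,4,8], [3,5,7], [3,6,8], [4,5,7], [4,5,8]

so the chain groups are C_0 ≅ Z^9, C_1 ≅ Z^27, C_2 ≅ Z^18.

Boundary ∂_1: C_1 → C_0 is given by ∂[p,q] = [q] − [p].
This gives a 9×27 integer matrix of rank 8; reducing to Smith normal form yields diagonal entries (1,1,1,1,1,1,1,1).

Boundary ∂_2: C_2 → C_1 maps a triangle to the signed sum of its edges. For instance
  ∂[0,6,8] = [6,8] − [0,8] + [0,6],
  ∂[2,3,8] = [3,8] − [2,8] + [2,3].
The 27×18 boundary matrix has rank 18 and Smith normal form diag(1,1,1,1,1,1,1,1,1,1,1,1,1,1,1,1,1,2).

Computing H_k = (kernel of ∂_k) / (image of ∂_{k+1}):

  H_2: rank ker ∂_2 − rank ∂_3 = (18 − 18) − 0 = 0, and there is no ∂_3, so H_2 ≅ 0.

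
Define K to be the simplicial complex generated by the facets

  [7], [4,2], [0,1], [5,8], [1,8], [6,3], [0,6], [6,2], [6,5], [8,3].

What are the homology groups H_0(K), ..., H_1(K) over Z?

We work with the vertex ordering 0 < 1 < 2 < 3 < 4 < 5 < 6 < 7 < 8. The simplices of K, each written with vertices in increasing order, are:

  0-simplices (9): [0], [1], [2], [3], [4], [5], [6], [7], [8]
  1-simplices (9): [0,1], [0,6], [1,8], [2,4], [2,6], [3,6], [3,8], [5,6], [5,8]

giving chain groups C_0 ≅ Z^9, C_1 ≅ Z^9.

∂_1: C_1 → C_0 maps an edge to its endpoints' difference, ∂[p,q] = q − p. For instance
  ∂[2,6] = [6] − [2].
As a 9×9 matrix over Z this has rank 7, with invariant factors (1,1,1,1,1,1,1).

Computing H_k = (kernel of ∂_k) / (image of ∂_{k+1}):

  H_0: rank C_0 − rank ∂_1 = 9 − 7 = 2, and the invariant factors of ∂_1 are all 1, so H_0 ≅ Z^2.
  H_1: rank ker ∂_1 − rank ∂_2 = (9 − 7) − 0 = 2, and there is no ∂_2, so H_1 ≅ Z^2.

H_0 ≅ Z^2,  H_1 ≅ Z^2.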